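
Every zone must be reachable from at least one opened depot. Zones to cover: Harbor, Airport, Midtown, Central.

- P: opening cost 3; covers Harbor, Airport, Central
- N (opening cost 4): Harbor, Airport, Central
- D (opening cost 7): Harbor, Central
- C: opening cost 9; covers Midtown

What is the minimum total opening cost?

This is an integer covering problem.
Choose P and C: together they cover Harbor, Airport, Midtown, Central — every zone.
Total opening cost: 3 + 9 = 12.
No cover costs less than 12.

12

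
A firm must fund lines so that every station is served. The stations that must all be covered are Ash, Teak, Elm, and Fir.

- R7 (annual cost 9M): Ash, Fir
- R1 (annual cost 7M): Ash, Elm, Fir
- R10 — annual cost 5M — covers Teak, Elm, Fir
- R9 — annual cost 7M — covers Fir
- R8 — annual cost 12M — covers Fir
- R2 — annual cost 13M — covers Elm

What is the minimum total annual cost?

This is an integer covering problem.
Choose R1 and R10: together they cover Ash, Teak, Elm, Fir — every station.
Total annual cost: 7 + 5 = 12.
No cover costs less than 12.

12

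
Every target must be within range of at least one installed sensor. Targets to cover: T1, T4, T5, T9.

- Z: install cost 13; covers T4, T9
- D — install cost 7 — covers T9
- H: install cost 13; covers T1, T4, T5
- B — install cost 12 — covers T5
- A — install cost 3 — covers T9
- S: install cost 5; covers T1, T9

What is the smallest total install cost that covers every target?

This is an integer covering problem.
The greedy cost-per-new-target heuristic would pick S and H for 18, but a cheaper cover exists.
Choose H and A: together they cover T1, T4, T5, T9 — every target.
Total install cost: 13 + 3 = 16.
No cover costs less than 16.

16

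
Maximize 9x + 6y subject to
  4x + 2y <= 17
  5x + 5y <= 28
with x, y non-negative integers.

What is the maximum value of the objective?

(x,y)=(3,2): 4·3+2·2=16≤17, 5·3+5·2=25≤28, objective 39.
(x,y)=(2,3): 4·2+2·3=14≤17, 5·2+5·3=25≤28, objective 36.
(x,y)=(3,1): 4·3+2·1=14≤17, 5·3+5·1=20≤28, objective 33.
Maximum is 39 at (x,y)=(3,2).

39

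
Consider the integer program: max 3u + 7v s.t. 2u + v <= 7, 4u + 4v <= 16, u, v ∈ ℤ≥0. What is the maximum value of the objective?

(u,v)=(0,4) is feasible, giving 28.
(u,v)=(1,3) is feasible, giving 24.
(u,v)=(0,3) is feasible, giving 21.
Maximum is 28 at (u,v)=(0,4).

28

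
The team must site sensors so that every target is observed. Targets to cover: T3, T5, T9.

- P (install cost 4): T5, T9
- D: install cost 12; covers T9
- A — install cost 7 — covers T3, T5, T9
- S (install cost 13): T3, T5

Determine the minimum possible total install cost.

7

The greedy cost-per-new-target heuristic would pick P and A for 11, but a cheaper cover exists.
A alone covers T3, T5, T9 — every target.
Total install cost: 7.
No cover costs less than 7.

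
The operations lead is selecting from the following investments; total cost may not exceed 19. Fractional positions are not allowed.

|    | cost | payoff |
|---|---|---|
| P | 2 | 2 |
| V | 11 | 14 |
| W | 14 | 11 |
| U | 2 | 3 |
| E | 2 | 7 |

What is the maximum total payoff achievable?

This is a 0-1 knapsack instance.
Allowing fractional choices, the relaxed optimum would be about 27.6, but investments are indivisible.
P + V + U + E: cost 2 + 11 + 2 + 2 = 17 ≤ 19, payoff 2 + 14 + 3 + 7 = 26.
P + V + E: cost 2 + 11 + 2 = 15 ≤ 19, payoff 2 + 14 + 7 = 23.
V + U + E: cost 11 + 2 + 2 = 15 ≤ 19, payoff 14 + 3 + 7 = 24.
Best is P, V, U, and E with total payoff 26.

26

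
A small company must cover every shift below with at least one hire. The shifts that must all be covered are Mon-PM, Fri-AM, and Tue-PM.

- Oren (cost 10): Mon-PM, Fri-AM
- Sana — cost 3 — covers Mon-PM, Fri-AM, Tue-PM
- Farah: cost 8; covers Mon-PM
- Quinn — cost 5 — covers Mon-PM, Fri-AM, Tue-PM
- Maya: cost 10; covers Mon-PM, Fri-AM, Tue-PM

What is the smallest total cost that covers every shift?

3

Sana alone covers Mon-PM, Fri-AM, Tue-PM — every shift.
Total cost: 3.
No cover costs less than 3.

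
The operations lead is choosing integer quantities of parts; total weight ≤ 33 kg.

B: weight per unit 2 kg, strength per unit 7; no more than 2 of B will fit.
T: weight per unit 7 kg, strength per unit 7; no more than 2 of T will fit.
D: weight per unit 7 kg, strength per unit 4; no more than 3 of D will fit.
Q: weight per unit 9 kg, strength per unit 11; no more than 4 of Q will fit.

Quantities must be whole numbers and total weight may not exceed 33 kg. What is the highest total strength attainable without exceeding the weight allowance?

Take 2×B and 3×Q: weight 31 ≤ 33, strength 2·7 + 3·11 = 47.
B has the best ratio (7/2) and is taken to its limit of 2; remaining capacity is filled optimally with the others.

47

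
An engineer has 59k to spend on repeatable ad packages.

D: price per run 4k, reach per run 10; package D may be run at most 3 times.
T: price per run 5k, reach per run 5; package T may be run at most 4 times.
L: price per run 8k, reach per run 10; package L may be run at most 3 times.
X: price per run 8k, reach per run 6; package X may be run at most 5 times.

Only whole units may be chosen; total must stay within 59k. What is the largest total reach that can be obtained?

D has the best ratio (10/4); taking only D gives at most 3×10 = 30 (stopped by the supply cap of 3).
Mixing does better — 3×D, 3×T, 3×L, and 1×X: price 59 ≤ 59, reach 3·10 + 3·5 + 3·10 + 1·6 = 81.

81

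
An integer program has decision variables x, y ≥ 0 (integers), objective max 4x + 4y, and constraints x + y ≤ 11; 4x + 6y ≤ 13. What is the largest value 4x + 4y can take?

12

(x,y)=(3,0): 1·3+1·0=3≤11, 4·3+6·0=12≤13, objective 12.
(x,y)=(2,0): 1·2+1·0=2≤11, 4·2+6·0=8≤13, objective 8.
The best lattice point is (3,0), giving 12.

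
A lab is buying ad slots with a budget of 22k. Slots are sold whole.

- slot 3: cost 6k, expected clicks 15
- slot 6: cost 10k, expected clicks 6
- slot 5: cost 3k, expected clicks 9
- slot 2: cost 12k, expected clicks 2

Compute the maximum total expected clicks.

30

Allowing fractional choices, the relaxed optimum would be about 30.5, but ad slots are indivisible.
slot 3 + slot 5: cost 6 + 3 = 9 ≤ 22, expected clicks 15 + 9 = 24.
slot 3 + slot 5 + slot 2: cost 6 + 3 + 12 = 21 ≤ 22, expected clicks 15 + 9 + 2 = 26.
slot 3 + slot 6 + slot 5: cost 6 + 10 + 3 = 19 ≤ 22, expected clicks 15 + 6 + 9 = 30.
Best is slot 3, slot 6, and slot 5 with total expected clicks 30.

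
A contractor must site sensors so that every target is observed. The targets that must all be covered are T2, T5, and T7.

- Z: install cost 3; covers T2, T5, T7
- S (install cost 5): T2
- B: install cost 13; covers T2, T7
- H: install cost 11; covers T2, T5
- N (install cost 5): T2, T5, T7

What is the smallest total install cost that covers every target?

3

Z alone covers T2, T5, T7 — every target.
Total install cost: 3.
No cover costs less than 3.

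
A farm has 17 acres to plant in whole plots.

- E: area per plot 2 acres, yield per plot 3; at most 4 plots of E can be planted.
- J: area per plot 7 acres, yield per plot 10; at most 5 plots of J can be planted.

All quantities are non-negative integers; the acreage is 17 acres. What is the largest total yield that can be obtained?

23

E has the best ratio (3/2); taking only E gives at most 4×3 = 12 (stopped by the supply cap of 4).
Mixing does better — 1×E and 2×J: area 16 ≤ 17, yield 1·3 + 2·10 = 23.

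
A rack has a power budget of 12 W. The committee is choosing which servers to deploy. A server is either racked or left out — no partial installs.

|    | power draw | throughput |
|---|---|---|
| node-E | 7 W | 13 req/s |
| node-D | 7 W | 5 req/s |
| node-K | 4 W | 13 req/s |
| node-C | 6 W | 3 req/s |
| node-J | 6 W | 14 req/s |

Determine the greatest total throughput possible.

Treat it as a binary knapsack problem.
Allowing fractional choices, the relaxed optimum would be about 30.7, but servers are indivisible.
node-E + node-K: power draw 7 + 4 = 11 ≤ 12, throughput 13 + 13 = 26.
node-D + node-K: power draw 7 + 4 = 11 ≤ 12, throughput 5 + 13 = 18.
node-K + node-J: power draw 4 + 6 = 10 ≤ 12, throughput 13 + 14 = 27.
Best is node-K and node-J with total throughput 27.

27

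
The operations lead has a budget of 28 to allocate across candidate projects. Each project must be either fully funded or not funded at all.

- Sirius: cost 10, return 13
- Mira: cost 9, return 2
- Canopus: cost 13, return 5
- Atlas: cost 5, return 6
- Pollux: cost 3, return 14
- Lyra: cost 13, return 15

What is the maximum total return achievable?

Treat it as a binary knapsack problem.
Take Sirius, Pollux, and Lyra: cost 10 + 3 + 13 = 26 ≤ 28, return 13 + 14 + 15 = 42.
No other feasible combination does better.

42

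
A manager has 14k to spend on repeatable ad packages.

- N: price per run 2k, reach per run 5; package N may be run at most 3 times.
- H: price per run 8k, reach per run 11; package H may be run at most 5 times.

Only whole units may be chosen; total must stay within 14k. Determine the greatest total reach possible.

26

This is a bounded integer knapsack.
2×N and 1×H: price 12 ≤ 14, reach 2·5 + 1·11 = 21.
3×N and 1×H: price 14 ≤ 14, reach 3·5 + 1·11 = 26.
Best is 26.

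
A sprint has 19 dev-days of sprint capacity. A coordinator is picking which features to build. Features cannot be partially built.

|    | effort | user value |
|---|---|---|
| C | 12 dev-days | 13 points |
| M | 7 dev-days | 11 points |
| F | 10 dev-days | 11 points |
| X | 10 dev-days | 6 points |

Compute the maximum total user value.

M + F: effort 7 + 10 = 17 ≤ 19, user value 11 + 11 = 22.
C + M: effort 12 + 7 = 19 ≤ 19, user value 13 + 11 = 24.
Best is C and M with total user value 24.

24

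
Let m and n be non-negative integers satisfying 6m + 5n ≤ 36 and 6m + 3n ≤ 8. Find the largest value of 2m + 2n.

4

(m,n)=(0,2): 6·0+5·2=10≤36, 6·0+3·2=6≤8, objective 4.
(m,n)=(0,1): 6·0+5·1=5≤36, 6·0+3·1=3≤8, objective 2.
No feasible integer point exceeds 4.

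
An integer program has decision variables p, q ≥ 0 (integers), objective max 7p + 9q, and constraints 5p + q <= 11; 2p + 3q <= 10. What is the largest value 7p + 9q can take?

The continuous relaxation peaks at (1.77, 2.15) with value 31.77; rounding to a feasible lattice point costs some objective.
(p,q)=(0,3) is feasible, giving 27.
(p,q)=(1,2) is feasible, giving 25.
The best lattice point is (0,3), giving 27.

27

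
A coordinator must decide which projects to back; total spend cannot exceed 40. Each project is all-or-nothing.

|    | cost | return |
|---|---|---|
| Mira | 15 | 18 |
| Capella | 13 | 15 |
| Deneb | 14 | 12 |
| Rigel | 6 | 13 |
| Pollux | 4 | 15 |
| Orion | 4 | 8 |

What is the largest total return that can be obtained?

61

Mira + Deneb + Rigel + Pollux: cost 15 + 14 + 6 + 4 = 39 ≤ 40, return 18 + 12 + 13 + 15 = 58.
Mira + Capella + Rigel + Pollux: cost 15 + 13 + 6 + 4 = 38 ≤ 40, return 18 + 15 + 13 + 15 = 61.
Mira + Capella + Pollux + Orion: cost 15 + 13 + 4 + 4 = 36 ≤ 40, return 18 + 15 + 15 + 8 = 56.
Best is Mira, Capella, Rigel, and Pollux with total return 61.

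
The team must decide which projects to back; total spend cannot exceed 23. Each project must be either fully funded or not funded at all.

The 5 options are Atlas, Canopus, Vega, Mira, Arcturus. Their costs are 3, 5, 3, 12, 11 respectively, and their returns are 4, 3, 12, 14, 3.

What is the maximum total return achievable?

Atlas + Canopus + Vega + Mira: cost 3 + 5 + 3 + 12 = 23 ≤ 23, return 4 + 3 + 12 + 14 = 33.
Atlas + Vega + Mira: cost 3 + 3 + 12 = 18 ≤ 23, return 4 + 12 + 14 = 30.
Best is Atlas, Canopus, Vega, and Mira with total return 33.

33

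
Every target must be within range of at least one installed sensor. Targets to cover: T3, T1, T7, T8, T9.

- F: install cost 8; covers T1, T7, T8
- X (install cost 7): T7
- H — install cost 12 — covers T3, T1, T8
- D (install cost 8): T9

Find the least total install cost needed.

27

The greedy cost-per-new-target heuristic would pick F, D, and H for 28, but a cheaper cover exists.
Choose X, H, and D: together they cover T3, T1, T7, T8, T9 — every target.
Total install cost: 7 + 12 + 8 = 27.
No cover costs less than 27.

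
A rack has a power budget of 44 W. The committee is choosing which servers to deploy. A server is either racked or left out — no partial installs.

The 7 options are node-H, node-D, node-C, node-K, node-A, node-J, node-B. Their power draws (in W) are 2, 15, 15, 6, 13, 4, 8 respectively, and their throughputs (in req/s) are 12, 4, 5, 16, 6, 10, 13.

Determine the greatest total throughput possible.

57

Take node-H, node-K, node-A, node-J, and node-B: power draw 2 + 6 + 13 + 4 + 8 = 33 ≤ 44, throughput 12 + 16 + 6 + 10 + 13 = 57.
No other feasible combination does better.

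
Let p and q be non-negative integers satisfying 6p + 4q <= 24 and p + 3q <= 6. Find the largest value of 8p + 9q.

(p,q)=(3,1): 6·3+4·1=22≤24, 1·3+3·1=6≤6, objective 33.
(p,q)=(4,0): 6·4+4·0=24≤24, 1·4+3·0=4≤6, objective 32.
(p,q)=(2,1): 6·2+4·1=16≤24, 1·2+3·1=5≤6, objective 25.
No feasible integer point exceeds 33.

33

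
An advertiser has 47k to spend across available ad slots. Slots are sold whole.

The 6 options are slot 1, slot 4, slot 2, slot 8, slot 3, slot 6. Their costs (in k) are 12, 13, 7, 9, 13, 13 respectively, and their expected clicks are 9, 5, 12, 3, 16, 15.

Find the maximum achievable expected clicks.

52

slot 4 + slot 2 + slot 3 + slot 6: cost 13 + 7 + 13 + 13 = 46 ≤ 47, expected clicks 5 + 12 + 16 + 15 = 48.
slot 1 + slot 2 + slot 3 + slot 6: cost 12 + 7 + 13 + 13 = 45 ≤ 47, expected clicks 9 + 12 + 16 + 15 = 52.
Best is slot 1, slot 2, slot 3, and slot 6 with total expected clicks 52.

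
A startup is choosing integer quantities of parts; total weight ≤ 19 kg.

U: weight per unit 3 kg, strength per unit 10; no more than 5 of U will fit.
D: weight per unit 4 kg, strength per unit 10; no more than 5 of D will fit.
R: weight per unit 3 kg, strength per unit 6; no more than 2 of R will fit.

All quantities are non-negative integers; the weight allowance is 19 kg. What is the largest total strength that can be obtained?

5×U and 1×D: weight 19 ≤ 19, strength 5·10 + 1·10 = 60.
4×U, 1×D, and 1×R: weight 19 ≤ 19, strength 4·10 + 1·10 + 1·6 = 56.
Best is 60.

60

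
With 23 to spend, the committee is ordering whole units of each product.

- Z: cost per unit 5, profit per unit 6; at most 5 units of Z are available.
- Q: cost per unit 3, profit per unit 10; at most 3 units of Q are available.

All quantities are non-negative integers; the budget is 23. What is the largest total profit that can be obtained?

This is a bounded integer knapsack.
Q has the best ratio (10/3); taking only Q gives at most 3×10 = 30 (stopped by the supply cap of 3).
Mixing does better — 2×Z and 3×Q: cost 19 ≤ 23, profit 2·6 + 3·10 = 42.

42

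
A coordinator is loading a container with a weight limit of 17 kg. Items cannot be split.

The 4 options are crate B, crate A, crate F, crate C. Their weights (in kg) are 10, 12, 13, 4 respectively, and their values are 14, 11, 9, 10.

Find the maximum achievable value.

24

Allowing fractional choices, the relaxed optimum would be about 26.8, but items are indivisible.
crate F + crate C: weight 13 + 4 = 17 ≤ 17, value 9 + 10 = 19.
crate A + crate C: weight 12 + 4 = 16 ≤ 17, value 11 + 10 = 21.
crate B + crate C: weight 10 + 4 = 14 ≤ 17, value 14 + 10 = 24.
Best is crate B and crate C with total value 24.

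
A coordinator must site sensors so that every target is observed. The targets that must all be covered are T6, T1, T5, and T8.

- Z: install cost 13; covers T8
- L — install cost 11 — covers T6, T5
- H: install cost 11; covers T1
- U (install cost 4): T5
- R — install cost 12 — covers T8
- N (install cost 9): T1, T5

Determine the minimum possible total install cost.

32

This is a weighted set-cover instance.
Choose L, R, and N: together they cover T6, T1, T5, T8 — every target.
Total install cost: 11 + 12 + 9 = 32.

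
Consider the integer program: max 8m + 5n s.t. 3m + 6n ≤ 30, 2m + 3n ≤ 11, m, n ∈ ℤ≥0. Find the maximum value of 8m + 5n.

(m,n)=(5,0): 3·5+6·0=15≤30, 2·5+3·0=10≤11, objective 40.
(m,n)=(4,1): 3·4+6·1=18≤30, 2·4+3·1=11≤11, objective 37.
(m,n)=(4,0): 3·4+6·0=12≤30, 2·4+3·0=8≤11, objective 32.
No feasible integer point exceeds 40.

40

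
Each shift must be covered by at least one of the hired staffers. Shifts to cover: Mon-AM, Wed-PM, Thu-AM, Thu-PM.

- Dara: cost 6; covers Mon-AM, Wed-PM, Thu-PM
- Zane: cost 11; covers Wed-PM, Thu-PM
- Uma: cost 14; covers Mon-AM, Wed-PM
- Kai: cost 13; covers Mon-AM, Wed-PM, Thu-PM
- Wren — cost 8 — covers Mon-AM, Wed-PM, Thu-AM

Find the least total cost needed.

This is a weighted set-cover instance.
Choose Dara and Wren: together they cover Mon-AM, Wed-PM, Thu-AM, Thu-PM — every shift.
Total cost: 6 + 8 = 14.
No cover costs less than 14.

14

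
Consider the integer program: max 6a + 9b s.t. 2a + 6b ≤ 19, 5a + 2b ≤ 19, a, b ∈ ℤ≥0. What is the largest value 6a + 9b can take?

36

(a,b)=(3,2): 2·3+6·2=18≤19, 5·3+2·2=19≤19, objective 36.
(a,b)=(2,2): 2·2+6·2=16≤19, 5·2+2·2=14≤19, objective 30.
(a,b)=(3,1): 2·3+6·1=12≤19, 5·3+2·1=17≤19, objective 27.
The best lattice point is (3,2), giving 36.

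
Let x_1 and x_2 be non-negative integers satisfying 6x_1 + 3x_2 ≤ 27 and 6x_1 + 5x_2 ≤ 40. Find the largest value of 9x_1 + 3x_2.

39

Relaxing integrality, the LP optimum is 40.50 at (x_1,x_2) = (4.5, 0), which is not an integer point.
(x_1,x_2)=(4,1): 6·4+3·1=27≤27, 6·4+5·1=29≤40, objective 39.
(x_1,x_2)=(4,0): 6·4+3·0=24≤27, 6·4+5·0=24≤40, objective 36.
(x_1,x_2)=(3,2): 6·3+3·2=24≤27, 6·3+5·2=28≤40, objective 33.
No feasible integer point exceeds 39.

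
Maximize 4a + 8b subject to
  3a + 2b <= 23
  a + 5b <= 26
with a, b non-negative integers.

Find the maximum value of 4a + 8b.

52

Relaxing integrality, the LP optimum is 53.23 at (a,b) = (4.85, 4.23), which is not an integer point.
(a,b)=(5,4): 3·5+2·4=23≤23, 1·5+5·4=25≤26, objective 52.
(a,b)=(4,4): 3·4+2·4=20≤23, 1·4+5·4=24≤26, objective 48.
(a,b)=(3,4): 3·3+2·4=17≤23, 1·3+5·4=23≤26, objective 44.
Maximum is 52 at (a,b)=(5,4).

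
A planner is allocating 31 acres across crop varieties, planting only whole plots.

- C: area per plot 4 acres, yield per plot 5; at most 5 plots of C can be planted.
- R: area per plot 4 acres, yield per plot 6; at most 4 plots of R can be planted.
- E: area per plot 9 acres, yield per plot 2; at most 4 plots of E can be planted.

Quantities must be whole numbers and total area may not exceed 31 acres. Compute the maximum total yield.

This is a bounded integer knapsack.
3×C and 4×R: area 28 ≤ 31, yield 3·5 + 4·6 = 39.
4×C and 3×R: area 28 ≤ 31, yield 4·5 + 3·6 = 38.
Best is 39.

39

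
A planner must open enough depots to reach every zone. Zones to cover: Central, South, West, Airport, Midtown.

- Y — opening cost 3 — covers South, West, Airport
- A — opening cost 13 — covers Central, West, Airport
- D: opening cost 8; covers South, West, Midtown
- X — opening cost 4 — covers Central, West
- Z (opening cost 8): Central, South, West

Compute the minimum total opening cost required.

Choose Y, D, and X: together they cover Central, South, West, Airport, Midtown — every zone.
Total opening cost: 3 + 8 + 4 = 15.
No cover costs less than 15.

15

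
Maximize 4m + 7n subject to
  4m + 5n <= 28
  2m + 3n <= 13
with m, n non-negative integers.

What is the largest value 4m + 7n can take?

29

Relaxing integrality, the LP optimum is 30.33 at (m,n) = (0, 4.33), which is not an integer point.
(m,n)=(2,3): 4·2+5·3=23≤28, 2·2+3·3=13≤13, objective 29.
(m,n)=(0,4): 4·0+5·4=20≤28, 2·0+3·4=12≤13, objective 28.
(m,n)=(3,2): 4·3+5·2=22≤28, 2·3+3·2=12≤13, objective 26.
Maximum is 29 at (m,n)=(2,3).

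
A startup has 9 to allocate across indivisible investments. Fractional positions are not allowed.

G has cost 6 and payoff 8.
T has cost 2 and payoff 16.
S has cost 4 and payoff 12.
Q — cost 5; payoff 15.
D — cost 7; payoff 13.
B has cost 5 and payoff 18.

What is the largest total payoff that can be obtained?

34

Take T and B: cost 2 + 5 = 7 ≤ 9, payoff 16 + 18 = 34.
No other feasible combination does better.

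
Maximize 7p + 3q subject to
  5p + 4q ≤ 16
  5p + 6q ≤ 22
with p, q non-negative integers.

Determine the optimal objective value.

21

Relaxing integrality, the LP optimum is 22.40 at (p,q) = (3.2, 0), which is not an integer point.
(p,q)=(3,0) is feasible, giving 21.
(p,q)=(2,1) is feasible, giving 17.
(p,q)=(2,0) is feasible, giving 14.
The best lattice point is (3,0), giving 21.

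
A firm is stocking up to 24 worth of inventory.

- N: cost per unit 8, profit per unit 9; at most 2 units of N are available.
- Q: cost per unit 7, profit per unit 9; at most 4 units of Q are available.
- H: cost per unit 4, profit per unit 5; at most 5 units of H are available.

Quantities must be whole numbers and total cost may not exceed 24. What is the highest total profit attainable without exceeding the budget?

29

This is a bounded integer knapsack.
1×Q and 4×H: cost 23 ≤ 24, profit 1·9 + 4·5 = 29.
1×N and 4×H: cost 24 ≤ 24, profit 1·9 + 4·5 = 29.
Best is 29.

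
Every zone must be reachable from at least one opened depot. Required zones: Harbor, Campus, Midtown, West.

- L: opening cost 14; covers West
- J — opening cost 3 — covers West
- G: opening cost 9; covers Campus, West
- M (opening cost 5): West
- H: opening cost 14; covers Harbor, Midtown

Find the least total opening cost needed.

23

This is a weighted set-cover instance.
The greedy cost-per-new-zone heuristic would pick J, H, and G for 26, but a cheaper cover exists.
Choose G and H: together they cover Harbor, Campus, Midtown, West — every zone.
Total opening cost: 9 + 14 = 23.
No cover costs less than 23.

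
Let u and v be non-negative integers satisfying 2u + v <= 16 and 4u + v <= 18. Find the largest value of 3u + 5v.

(u,v)=(0,16) is feasible, giving 80.
(u,v)=(0,15) is feasible, giving 75.
No feasible integer point exceeds 80.

80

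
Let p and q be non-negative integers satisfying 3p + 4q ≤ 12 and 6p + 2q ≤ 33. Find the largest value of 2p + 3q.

(p,q)=(0,3): 3·0+4·3=12≤12, 6·0+2·3=6≤33, objective 9.
(p,q)=(1,2): 3·1+4·2=11≤12, 6·1+2·2=10≤33, objective 8.
(p,q)=(0,2): 3·0+4·2=8≤12, 6·0+2·2=4≤33, objective 6.
No feasible integer point exceeds 9.

9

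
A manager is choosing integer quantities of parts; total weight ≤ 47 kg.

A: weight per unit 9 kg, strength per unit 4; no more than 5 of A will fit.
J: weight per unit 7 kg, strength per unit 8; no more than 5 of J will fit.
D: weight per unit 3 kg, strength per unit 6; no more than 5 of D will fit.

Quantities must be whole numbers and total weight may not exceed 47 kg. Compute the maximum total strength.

64

Take 5×J and 4×D: weight 47 ≤ 47, strength 5·8 + 4·6 = 64.
No other integer combination yields more.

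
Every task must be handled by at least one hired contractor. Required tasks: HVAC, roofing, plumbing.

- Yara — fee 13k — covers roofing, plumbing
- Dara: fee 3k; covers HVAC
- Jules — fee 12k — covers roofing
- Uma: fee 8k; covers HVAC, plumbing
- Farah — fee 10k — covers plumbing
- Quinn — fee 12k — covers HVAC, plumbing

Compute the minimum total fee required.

16

Choose Yara and Dara: together they cover HVAC, roofing, plumbing — every task.
Total fee: 13 + 3 = 16.
No cover costs less than 16.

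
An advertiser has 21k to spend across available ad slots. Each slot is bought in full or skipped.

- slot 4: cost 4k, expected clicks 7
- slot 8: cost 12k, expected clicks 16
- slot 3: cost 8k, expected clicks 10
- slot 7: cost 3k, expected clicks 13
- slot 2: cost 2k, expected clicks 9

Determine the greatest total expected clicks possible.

45

slot 4 + slot 8 + slot 7 + slot 2: cost 4 + 12 + 3 + 2 = 21 ≤ 21, expected clicks 7 + 16 + 13 + 9 = 45.
slot 4 + slot 3 + slot 7 + slot 2: cost 4 + 8 + 3 + 2 = 17 ≤ 21, expected clicks 7 + 10 + 13 + 9 = 39.
Best is slot 4, slot 8, slot 7, and slot 2 with total expected clicks 45.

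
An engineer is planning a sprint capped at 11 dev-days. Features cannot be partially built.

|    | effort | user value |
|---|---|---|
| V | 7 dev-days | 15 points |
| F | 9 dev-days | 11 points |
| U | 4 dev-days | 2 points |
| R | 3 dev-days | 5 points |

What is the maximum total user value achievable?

20

V + U: effort 7 + 4 = 11 ≤ 11, user value 15 + 2 = 17.
V + R: effort 7 + 3 = 10 ≤ 11, user value 15 + 5 = 20.
V: effort 7 ≤ 11, user value 15.
Best is V and R with total user value 20.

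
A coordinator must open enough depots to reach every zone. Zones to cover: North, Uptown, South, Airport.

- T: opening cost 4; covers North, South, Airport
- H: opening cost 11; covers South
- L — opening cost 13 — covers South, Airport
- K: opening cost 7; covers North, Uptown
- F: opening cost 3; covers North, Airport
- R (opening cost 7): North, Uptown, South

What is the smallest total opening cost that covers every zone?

Choose F and R: together they cover North, Uptown, South, Airport — every zone.
Total opening cost: 3 + 7 = 10.

10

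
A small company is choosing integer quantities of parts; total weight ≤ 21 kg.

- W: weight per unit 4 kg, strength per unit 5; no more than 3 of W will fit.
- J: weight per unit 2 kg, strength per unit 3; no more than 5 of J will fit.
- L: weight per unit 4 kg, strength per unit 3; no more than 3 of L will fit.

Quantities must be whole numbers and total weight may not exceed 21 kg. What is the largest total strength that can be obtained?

2×W, 4×J, and 1×L: weight 20 ≤ 21, strength 2·5 + 4·3 + 1·3 = 25.
3×W and 4×J: weight 20 ≤ 21, strength 3·5 + 4·3 = 27.
Best is 27.

27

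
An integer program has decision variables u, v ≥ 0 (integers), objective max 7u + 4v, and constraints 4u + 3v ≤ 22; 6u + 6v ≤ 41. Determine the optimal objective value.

36

The continuous relaxation peaks at (5.5, 0) with value 38.50; rounding to a feasible lattice point costs some objective.
(u,v)=(4,2): 4·4+3·2=22≤22, 6·4+6·2=36≤41, objective 36.
(u,v)=(5,0): 4·5+3·0=20≤22, 6·5+6·0=30≤41, objective 35.
(u,v)=(3,3): 4·3+3·3=21≤22, 6·3+6·3=36≤41, objective 33.
The best lattice point is (4,2), giving 36.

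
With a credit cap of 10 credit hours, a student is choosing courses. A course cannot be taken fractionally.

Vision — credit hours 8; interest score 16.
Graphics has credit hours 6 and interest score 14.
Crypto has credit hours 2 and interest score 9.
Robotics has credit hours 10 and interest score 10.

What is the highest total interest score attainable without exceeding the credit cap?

25

Take Vision and Crypto: credit hours 8 + 2 = 10 ≤ 10, interest score 16 + 9 = 25.
No other feasible combination does better.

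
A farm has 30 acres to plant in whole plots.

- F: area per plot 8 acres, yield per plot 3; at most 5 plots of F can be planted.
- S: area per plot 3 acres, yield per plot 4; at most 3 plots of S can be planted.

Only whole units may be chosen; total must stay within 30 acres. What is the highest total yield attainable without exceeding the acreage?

18

S has the best ratio (4/3); taking only S gives at most 3×4 = 12 (stopped by the supply cap of 3).
Mixing does better — 2×F and 3×S: area 25 ≤ 30, yield 2·3 + 3·4 = 18.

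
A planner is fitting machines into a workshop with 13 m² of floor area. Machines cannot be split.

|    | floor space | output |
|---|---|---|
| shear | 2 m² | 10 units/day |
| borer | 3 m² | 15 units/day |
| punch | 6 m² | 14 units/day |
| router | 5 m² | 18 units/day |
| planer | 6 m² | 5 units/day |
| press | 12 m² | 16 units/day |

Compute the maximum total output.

43

Take shear, borer, and router: floor space 2 + 3 + 5 = 10 ≤ 13, output 10 + 15 + 18 = 43.
No other feasible combination does better.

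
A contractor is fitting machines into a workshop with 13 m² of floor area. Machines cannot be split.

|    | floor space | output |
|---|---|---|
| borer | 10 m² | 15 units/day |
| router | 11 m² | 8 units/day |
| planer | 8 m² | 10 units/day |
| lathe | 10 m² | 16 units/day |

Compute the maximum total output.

Allowing fractional choices, the relaxed optimum would be about 20.5, but machines are indivisible.
planer: floor space 8 ≤ 13, output 10.
lathe: floor space 10 ≤ 13, output 16.
borer: floor space 10 ≤ 13, output 15.
Best is lathe with total output 16.

16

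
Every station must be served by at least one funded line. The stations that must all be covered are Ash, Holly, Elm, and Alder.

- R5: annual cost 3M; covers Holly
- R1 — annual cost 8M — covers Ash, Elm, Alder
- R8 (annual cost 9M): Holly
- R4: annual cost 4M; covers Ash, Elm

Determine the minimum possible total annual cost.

Choose R5 and R1: together they cover Ash, Holly, Elm, Alder — every station.
Total annual cost: 3 + 8 = 11.

11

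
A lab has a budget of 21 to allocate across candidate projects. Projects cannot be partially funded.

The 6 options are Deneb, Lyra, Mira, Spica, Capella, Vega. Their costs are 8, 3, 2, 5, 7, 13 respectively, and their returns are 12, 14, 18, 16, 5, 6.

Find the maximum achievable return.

60

This is a 0-1 knapsack instance.
Allowing fractional choices, the relaxed optimum would be about 62.1, but projects are indivisible.
Lyra + Mira + Spica + Capella: cost 3 + 2 + 5 + 7 = 17 ≤ 21, return 14 + 18 + 16 + 5 = 53.
Deneb + Lyra + Mira + Spica: cost 8 + 3 + 2 + 5 = 18 ≤ 21, return 12 + 14 + 18 + 16 = 60.
Deneb + Lyra + Mira + Capella: cost 8 + 3 + 2 + 7 = 20 ≤ 21, return 12 + 14 + 18 + 5 = 49.
Best is Deneb, Lyra, Mira, and Spica with total return 60.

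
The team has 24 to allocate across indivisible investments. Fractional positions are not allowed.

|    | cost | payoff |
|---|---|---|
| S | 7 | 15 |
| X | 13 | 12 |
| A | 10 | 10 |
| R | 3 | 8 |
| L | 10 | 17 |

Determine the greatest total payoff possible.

This is a 0-1 knapsack instance.
S + R + L: cost 7 + 3 + 10 = 20 ≤ 24, payoff 15 + 8 + 17 = 40.
S + X + R: cost 7 + 13 + 3 = 23 ≤ 24, payoff 15 + 12 + 8 = 35.
A + R + L: cost 10 + 3 + 10 = 23 ≤ 24, payoff 10 + 8 + 17 = 35.
Best is S, R, and L with total payoff 40.

40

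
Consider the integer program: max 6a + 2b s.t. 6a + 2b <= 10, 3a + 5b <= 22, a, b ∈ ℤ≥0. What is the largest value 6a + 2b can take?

(a,b)=(1,2): 6·1+2·2=10≤10, 3·1+5·2=13≤22, objective 10.
(a,b)=(1,1): 6·1+2·1=8≤10, 3·1+5·1=8≤22, objective 8.
Maximum is 10 at (a,b)=(1,2).

10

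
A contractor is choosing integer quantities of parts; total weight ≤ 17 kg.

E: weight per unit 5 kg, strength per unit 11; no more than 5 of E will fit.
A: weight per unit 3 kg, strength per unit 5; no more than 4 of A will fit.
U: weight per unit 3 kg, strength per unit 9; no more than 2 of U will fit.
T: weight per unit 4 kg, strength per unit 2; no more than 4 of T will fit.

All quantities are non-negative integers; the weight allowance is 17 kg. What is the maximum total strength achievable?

40

U has the best ratio (9/3); taking only U gives at most 2×9 = 18 (stopped by the supply cap of 2).
Mixing does better — 2×E and 2×U: weight 16 ≤ 17, strength 2·11 + 2·9 = 40.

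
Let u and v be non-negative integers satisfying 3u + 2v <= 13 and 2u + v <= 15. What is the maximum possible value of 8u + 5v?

34

Relaxing integrality, the LP optimum is 34.67 at (u,v) = (4.33, 0), which is not an integer point.
(u,v)=(3,2): 3·3+2·2=13≤13, 2·3+1·2=8≤15, objective 34.
(u,v)=(4,0): 3·4+2·0=12≤13, 2·4+1·0=8≤15, objective 32.
The best lattice point is (3,2), giving 34.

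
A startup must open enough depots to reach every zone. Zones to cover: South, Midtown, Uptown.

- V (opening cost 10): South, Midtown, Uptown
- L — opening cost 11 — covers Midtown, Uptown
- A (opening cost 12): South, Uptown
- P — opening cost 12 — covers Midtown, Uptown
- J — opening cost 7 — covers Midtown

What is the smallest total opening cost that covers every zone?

V alone covers South, Midtown, Uptown — every zone.
Total opening cost: 10.
No cover costs less than 10.

10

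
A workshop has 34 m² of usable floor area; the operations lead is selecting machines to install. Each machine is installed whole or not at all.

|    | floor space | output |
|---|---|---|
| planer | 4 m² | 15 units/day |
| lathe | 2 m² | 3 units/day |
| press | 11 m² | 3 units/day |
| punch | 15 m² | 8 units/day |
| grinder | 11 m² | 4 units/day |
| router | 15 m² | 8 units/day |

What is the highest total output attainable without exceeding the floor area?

Allowing fractional choices, the relaxed optimum would be about 32.9, but machines are indivisible.
planer + punch + router: floor space 4 + 15 + 15 = 34 ≤ 34, output 15 + 8 + 8 = 31.
planer + lathe + punch + grinder: floor space 4 + 2 + 15 + 11 = 32 ≤ 34, output 15 + 3 + 8 + 4 = 30.
Best is planer, punch, and router with total output 31.

31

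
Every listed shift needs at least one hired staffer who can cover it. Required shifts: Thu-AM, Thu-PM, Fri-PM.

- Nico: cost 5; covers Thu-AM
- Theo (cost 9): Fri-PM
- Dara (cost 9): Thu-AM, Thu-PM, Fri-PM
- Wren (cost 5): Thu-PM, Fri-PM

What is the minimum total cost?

The greedy cost-per-new-shift heuristic would pick Wren and Nico for 10, but a cheaper cover exists.
Dara alone covers Thu-AM, Thu-PM, Fri-PM — every shift.
Total cost: 9.
No cover costs less than 9.

9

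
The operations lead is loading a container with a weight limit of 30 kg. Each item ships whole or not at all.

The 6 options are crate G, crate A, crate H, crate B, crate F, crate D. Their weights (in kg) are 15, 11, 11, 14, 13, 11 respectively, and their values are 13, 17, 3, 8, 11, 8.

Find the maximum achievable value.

30

Take crate G and crate A: weight 15 + 11 = 26 ≤ 30, value 13 + 17 = 30.
No other feasible combination does better.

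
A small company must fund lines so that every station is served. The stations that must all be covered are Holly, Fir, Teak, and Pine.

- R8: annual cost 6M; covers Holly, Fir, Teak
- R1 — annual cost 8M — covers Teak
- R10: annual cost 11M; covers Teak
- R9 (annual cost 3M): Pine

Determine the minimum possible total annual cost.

This is an integer covering problem.
Choose R8 and R9: together they cover Holly, Fir, Teak, Pine — every station.
Total annual cost: 6 + 3 = 9.
No cover costs less than 9.

9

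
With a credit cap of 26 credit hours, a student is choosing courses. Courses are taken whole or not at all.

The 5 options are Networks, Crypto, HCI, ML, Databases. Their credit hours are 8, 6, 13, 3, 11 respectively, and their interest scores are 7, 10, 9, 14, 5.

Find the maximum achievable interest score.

Take Crypto, HCI, and ML: credit hours 6 + 13 + 3 = 22 ≤ 26, interest score 10 + 9 + 14 = 33.
No other feasible combination does better.

33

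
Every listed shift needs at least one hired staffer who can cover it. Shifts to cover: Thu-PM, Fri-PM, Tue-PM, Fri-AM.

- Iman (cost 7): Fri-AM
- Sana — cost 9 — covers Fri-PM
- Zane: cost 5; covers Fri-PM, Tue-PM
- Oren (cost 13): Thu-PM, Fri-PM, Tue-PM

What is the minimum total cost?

20

This is a weighted set-cover instance.
The greedy cost-per-new-shift heuristic would pick Zane, Iman, and Oren for 25, but a cheaper cover exists.
Choose Iman and Oren: together they cover Thu-PM, Fri-PM, Tue-PM, Fri-AM — every shift.
Total cost: 7 + 13 = 20.
No cover costs less than 20.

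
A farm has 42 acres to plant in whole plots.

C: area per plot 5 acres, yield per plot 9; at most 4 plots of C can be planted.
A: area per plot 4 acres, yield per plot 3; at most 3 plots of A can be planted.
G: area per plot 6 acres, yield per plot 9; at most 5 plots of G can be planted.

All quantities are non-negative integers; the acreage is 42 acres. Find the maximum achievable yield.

C has the best ratio (9/5); taking only C gives at most 4×9 = 36 (stopped by the supply cap of 4).
Mixing does better — 4×C, 1×A, and 3×G: area 42 ≤ 42, yield 4·9 + 1·3 + 3·9 = 66.

66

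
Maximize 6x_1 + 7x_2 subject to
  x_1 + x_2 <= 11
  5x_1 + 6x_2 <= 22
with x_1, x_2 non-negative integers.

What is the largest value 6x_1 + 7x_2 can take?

26

Relaxing integrality, the LP optimum is 26.40 at (x_1,x_2) = (4.4, 0), which is not an integer point.
(x_1,x_2)=(2,2): 1·2+1·2=4≤11, 5·2+6·2=22≤22, objective 26.
(x_1,x_2)=(3,1): 1·3+1·1=4≤11, 5·3+6·1=21≤22, objective 25.
(x_1,x_2)=(4,0): 1·4+1·0=4≤11, 5·4+6·0=20≤22, objective 24.
(x_1,x_2)=(1,2): 1·1+1·2=3≤11, 5·1+6·2=17≤22, objective 20.
Maximum is 26 at (x_1,x_2)=(2,2).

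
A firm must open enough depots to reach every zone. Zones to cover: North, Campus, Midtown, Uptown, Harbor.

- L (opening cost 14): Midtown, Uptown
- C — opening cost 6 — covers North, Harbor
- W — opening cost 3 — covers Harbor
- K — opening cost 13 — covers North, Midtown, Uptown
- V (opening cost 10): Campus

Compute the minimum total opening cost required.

26

The greedy cost-per-new-zone heuristic would pick C, K, and V for 29, but a cheaper cover exists.
Choose W, K, and V: together they cover North, Campus, Midtown, Uptown, Harbor — every zone.
Total opening cost: 3 + 13 + 10 = 26.
No cover costs less than 26.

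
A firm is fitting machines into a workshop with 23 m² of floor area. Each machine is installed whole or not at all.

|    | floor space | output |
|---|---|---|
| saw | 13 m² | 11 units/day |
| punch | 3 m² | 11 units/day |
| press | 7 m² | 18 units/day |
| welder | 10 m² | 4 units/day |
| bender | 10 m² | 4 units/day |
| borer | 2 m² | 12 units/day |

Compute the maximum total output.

This is a 0-1 knapsack instance.
Allowing fractional choices, the relaxed optimum would be about 50.3, but machines are indivisible.
punch + press + borer: floor space 3 + 7 + 2 = 12 ≤ 23, output 11 + 18 + 12 = 41.
punch + press + welder + borer: floor space 3 + 7 + 10 + 2 = 22 ≤ 23, output 11 + 18 + 4 + 12 = 45.
punch + press + bender + borer: floor space 3 + 7 + 10 + 2 = 22 ≤ 23, output 11 + 18 + 4 + 12 = 45.
The maximum output is 45; one optimal choice is punch, press, welder, and borer.

45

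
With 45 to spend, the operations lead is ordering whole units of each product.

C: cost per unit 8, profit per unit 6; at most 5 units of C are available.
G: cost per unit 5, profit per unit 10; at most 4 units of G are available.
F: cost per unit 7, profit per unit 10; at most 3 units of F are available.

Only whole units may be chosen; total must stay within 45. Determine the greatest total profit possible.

70

G has the best ratio (10/5); taking only G gives at most 4×10 = 40 (stopped by the supply cap of 4).
Mixing does better — 4×G and 3×F: cost 41 ≤ 45, profit 4·10 + 3·10 = 70.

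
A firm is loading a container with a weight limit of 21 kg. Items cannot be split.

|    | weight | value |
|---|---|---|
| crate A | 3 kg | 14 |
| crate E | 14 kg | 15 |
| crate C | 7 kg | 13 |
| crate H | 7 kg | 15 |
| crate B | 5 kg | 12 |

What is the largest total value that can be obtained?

42

crate A + crate H + crate B: weight 3 + 7 + 5 = 15 ≤ 21, value 14 + 15 + 12 = 41.
crate C + crate H + crate B: weight 7 + 7 + 5 = 19 ≤ 21, value 13 + 15 + 12 = 40.
crate A + crate C + crate H: weight 3 + 7 + 7 = 17 ≤ 21, value 14 + 13 + 15 = 42.
Best is crate A, crate C, and crate H with total value 42.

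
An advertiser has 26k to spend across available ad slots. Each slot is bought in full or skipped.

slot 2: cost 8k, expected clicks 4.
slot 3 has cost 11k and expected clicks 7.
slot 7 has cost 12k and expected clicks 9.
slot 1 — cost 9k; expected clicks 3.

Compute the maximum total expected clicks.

Allowing fractional choices, the relaxed optimum would be about 17.5, but ad slots are indivisible.
slot 2 + slot 7: cost 8 + 12 = 20 ≤ 26, expected clicks 4 + 9 = 13.
slot 3 + slot 7: cost 11 + 12 = 23 ≤ 26, expected clicks 7 + 9 = 16.
Best is slot 3 and slot 7 with total expected clicks 16.

16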